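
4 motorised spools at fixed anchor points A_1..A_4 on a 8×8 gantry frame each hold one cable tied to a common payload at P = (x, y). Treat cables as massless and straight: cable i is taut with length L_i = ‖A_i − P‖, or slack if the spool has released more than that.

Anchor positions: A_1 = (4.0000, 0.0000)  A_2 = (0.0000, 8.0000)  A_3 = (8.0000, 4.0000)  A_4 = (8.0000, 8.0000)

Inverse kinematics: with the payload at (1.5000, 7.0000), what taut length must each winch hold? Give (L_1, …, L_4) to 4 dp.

L_1 = √((4.0000−1.5000)² + (0.0000−7.0000)²) = 7.4330
L_2 = √((0.0000−1.5000)² + (8.0000−7.0000)²) = 1.8028
L_3 = √((8.0000−1.5000)² + (4.0000−7.0000)²) = 7.1589
L_4 = √((8.0000−1.5000)² + (8.0000−7.0000)²) = 6.5765

(7.4330, 1.8028, 7.1589, 6.5765)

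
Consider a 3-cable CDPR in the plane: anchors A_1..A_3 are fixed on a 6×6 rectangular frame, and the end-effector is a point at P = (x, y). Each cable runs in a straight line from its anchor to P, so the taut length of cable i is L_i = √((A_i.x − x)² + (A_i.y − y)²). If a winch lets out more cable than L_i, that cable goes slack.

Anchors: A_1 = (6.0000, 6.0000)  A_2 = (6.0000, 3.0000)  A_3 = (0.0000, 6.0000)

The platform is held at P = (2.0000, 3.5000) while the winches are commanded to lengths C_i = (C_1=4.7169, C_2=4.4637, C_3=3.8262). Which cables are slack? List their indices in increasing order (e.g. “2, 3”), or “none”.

cable 1: L_1 = ‖A_1−P‖ = 4.7170;  C_1 = 4.7169 → taut
cable 2: L_2 = ‖A_2−P‖ = 4.0311;  C_2 = 4.4637 → slack
cable 3: L_3 = ‖A_3−P‖ = 3.2016;  C_3 = 3.8262 → slack

2, 3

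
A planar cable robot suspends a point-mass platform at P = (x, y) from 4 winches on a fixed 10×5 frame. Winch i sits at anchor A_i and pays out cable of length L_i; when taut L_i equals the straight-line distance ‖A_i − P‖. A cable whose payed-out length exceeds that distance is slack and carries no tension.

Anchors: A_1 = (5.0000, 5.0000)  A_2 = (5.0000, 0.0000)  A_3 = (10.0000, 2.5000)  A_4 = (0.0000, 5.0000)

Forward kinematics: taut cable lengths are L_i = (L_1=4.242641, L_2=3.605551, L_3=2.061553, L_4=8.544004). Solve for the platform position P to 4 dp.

expand ‖A_i−P‖²=L_i² and subtract eq 1 (k_i ≔ ‖A_i‖²−L_i²)
k_1 = 25.0000+25.0000−18.0000 = 32.0000
eq1−eq2 → [0.0000  10.0000]·P = 20.0000
eq1−eq3 → [-10.0000  5.0000]·P = -70.0000
eq1−eq4 → [10.0000  0.0000]·P = 80.0000
2×2 solve → P = (8.0000, 2.0000)
check cable 4: ‖A_4−P‖² = 73.0000 ≈ L_4² = 73.0000 ✓

(8.0000, 2.0000)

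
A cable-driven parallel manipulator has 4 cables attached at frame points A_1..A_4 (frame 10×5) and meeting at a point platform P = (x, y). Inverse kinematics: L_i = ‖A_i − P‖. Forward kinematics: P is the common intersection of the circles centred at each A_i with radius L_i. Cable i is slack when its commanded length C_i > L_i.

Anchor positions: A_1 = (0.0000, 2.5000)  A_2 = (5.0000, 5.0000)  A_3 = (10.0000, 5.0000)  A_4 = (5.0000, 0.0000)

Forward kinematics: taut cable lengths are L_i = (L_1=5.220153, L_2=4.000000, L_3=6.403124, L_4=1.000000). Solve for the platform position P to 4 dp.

each cable: (A_i−P)·(A_i−P) = L_i²; let k_i = ‖A_i‖²−L_i²
k_1 = 0.0000+6.2500−27.2500 = -21.0000
row 1: -10.0000x − 5.0000y = -55.0000  (k_2=34.0000)
row 2: -20.0000x − 5.0000y = -105.0000  (k_3=84.0000)
row 3: -10.0000x + 5.0000y = -45.0000  (k_4=24.0000)
Cramer on rows 1–2 → x = 5.0000, y = 1.0000
check cable 4: ‖A_4−P‖² = 1.0000 ≈ L_4² = 1.0000 ✓

(5.0000, 1.0000)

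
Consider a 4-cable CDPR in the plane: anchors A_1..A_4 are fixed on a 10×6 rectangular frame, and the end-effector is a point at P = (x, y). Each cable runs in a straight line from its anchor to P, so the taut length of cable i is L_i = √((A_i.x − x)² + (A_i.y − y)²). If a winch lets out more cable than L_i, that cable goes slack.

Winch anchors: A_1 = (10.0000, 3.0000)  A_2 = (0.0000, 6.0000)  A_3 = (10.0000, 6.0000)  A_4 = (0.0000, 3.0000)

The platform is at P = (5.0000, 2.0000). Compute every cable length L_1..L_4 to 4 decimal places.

L_1: Δ = A_1−P = (5.0000, 1.0000) → ‖Δ‖ = √26.0000 = 5.0990
L_2: Δ = A_2−P = (-5.0000, 4.0000) → ‖Δ‖ = √41.0000 = 6.4031
L_3: Δ = A_3−P = (5.0000, 4.0000) → ‖Δ‖ = √41.0000 = 6.4031
L_4: Δ = A_4−P = (-5.0000, 1.0000) → ‖Δ‖ = √26.0000 = 5.0990

(5.0990, 6.4031, 6.4031, 5.0990)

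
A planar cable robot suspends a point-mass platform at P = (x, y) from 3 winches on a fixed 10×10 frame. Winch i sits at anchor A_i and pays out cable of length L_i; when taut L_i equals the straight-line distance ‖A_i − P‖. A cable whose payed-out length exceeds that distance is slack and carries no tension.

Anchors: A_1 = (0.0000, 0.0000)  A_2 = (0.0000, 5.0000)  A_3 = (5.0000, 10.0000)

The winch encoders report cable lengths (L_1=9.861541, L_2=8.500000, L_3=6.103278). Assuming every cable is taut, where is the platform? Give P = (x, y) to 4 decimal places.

(8.5000, 5.0000)

expand ‖A_i−P‖²=L_i² and subtract eq 1 (k_i ≔ ‖A_i‖²−L_i²)
k_1 = 0.0000+0.0000−97.2500 = -97.2500
eq1−eq2 → [0.0000  -10.0000]·P = -50.0000
eq1−eq3 → [-10.0000  -20.0000]·P = -185.0000
2×2 solve → P = (8.5000, 5.0000)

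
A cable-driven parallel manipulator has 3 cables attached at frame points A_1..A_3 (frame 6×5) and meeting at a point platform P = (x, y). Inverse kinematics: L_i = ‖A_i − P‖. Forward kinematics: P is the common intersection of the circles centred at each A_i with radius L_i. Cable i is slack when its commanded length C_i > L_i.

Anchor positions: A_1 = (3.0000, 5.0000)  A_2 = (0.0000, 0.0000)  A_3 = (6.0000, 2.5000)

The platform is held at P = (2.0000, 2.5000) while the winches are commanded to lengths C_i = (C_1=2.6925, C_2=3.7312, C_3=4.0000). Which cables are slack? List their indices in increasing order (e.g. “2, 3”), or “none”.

cable 1: L_1 = ‖A_1−P‖ = 2.6926;  C_1 = 2.6925 → taut
cable 2: L_2 = ‖A_2−P‖ = 3.2016;  C_2 = 3.7312 → slack
cable 3: L_3 = ‖A_3−P‖ = 4.0000;  C_3 = 4.0000 → taut

2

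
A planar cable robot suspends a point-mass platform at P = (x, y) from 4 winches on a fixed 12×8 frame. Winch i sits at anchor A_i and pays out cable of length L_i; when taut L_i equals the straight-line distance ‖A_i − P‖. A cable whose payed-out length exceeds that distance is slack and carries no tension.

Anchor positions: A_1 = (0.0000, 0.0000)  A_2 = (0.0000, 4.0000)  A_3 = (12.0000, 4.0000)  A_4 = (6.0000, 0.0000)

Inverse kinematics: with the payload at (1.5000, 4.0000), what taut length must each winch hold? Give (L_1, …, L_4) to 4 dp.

(4.2720, 1.5000, 10.5000, 6.0208)

cable 1: Δx=-1.5000, Δy=-4.0000; L_1 = √(Δx²+Δy²) = 4.2720
cable 2: Δx=-1.5000, Δy=0.0000; L_2 = √(Δx²+Δy²) = 1.5000
cable 3: Δx=10.5000, Δy=0.0000; L_3 = √(Δx²+Δy²) = 10.5000
cable 4: Δx=4.5000, Δy=-4.0000; L_4 = √(Δx²+Δy²) = 6.0208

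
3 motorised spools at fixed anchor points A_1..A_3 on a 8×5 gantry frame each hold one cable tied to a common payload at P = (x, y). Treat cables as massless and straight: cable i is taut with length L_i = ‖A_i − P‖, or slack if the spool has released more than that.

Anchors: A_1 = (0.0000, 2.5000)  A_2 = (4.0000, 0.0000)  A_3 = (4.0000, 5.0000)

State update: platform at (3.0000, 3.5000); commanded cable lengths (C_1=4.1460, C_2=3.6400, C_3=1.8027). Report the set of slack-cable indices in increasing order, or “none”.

1

cable 1: L_1 = ‖A_1−P‖ = 3.1623;  C_1 = 4.1460 → slack
cable 2: L_2 = ‖A_2−P‖ = 3.6401;  C_2 = 3.6400 → taut
cable 3: L_3 = ‖A_3−P‖ = 1.8028;  C_3 = 1.8027 → taut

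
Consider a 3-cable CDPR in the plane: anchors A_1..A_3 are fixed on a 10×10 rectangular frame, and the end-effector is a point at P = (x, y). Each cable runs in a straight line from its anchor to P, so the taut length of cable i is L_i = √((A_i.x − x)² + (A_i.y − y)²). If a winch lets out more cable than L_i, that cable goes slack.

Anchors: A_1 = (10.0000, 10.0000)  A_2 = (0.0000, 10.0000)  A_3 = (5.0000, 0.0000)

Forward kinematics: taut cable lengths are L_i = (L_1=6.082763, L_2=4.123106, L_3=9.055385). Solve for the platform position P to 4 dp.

expand ‖A_i−P‖²=L_i² and subtract eq 1 (c_i ≔ ‖A_i‖²−L_i²)
c_1 = 100.0000+100.0000−37.0000 = 163.0000
eq1−eq2 → [20.0000  0.0000]·P = 80.0000
eq1−eq3 → [10.0000  20.0000]·P = 220.0000
2×2 solve → P = (4.0000, 9.0000)

(4.0000, 9.0000)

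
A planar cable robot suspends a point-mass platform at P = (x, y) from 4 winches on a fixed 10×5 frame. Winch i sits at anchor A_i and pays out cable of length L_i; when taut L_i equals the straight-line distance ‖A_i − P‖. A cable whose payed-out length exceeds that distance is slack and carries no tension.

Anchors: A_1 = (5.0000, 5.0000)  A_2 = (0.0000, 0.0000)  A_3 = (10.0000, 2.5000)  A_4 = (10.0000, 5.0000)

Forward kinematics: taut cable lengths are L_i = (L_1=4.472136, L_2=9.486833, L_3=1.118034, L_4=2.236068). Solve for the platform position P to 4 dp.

circle eqns → linear via eq_j − eq_1; set c_j = A_j·A_j − L_j²
c_1 = 25.0000+25.0000−20.0000 = 30.0000
10.0000·x + 10.0000·y = c_1−c_2 = 120.0000
-10.0000·x + 5.0000·y = c_1−c_3 = -75.0000
-10.0000·x + 0.0000·y = c_1−c_4 = -90.0000
solve first two rows → x=9.0000, y=3.0000
check cable 4: ‖A_4−P‖² = 5.0000 ≈ L_4² = 5.0000 ✓

(9.0000, 3.0000)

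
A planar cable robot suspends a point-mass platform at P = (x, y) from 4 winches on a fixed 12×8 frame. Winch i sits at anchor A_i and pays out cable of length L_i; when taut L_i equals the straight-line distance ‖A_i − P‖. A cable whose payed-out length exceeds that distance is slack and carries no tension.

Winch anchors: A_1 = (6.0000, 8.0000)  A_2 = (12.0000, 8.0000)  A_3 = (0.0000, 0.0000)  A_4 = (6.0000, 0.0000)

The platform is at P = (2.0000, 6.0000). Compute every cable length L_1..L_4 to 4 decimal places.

cable 1: Δx=4.0000, Δy=2.0000; L_1 = √(Δx²+Δy²) = 4.4721
cable 2: Δx=10.0000, Δy=2.0000; L_2 = √(Δx²+Δy²) = 10.1980
cable 3: Δx=-2.0000, Δy=-6.0000; L_3 = √(Δx²+Δy²) = 6.3246
cable 4: Δx=4.0000, Δy=-6.0000; L_4 = √(Δx²+Δy²) = 7.2111

(4.4721, 10.1980, 6.3246, 7.2111)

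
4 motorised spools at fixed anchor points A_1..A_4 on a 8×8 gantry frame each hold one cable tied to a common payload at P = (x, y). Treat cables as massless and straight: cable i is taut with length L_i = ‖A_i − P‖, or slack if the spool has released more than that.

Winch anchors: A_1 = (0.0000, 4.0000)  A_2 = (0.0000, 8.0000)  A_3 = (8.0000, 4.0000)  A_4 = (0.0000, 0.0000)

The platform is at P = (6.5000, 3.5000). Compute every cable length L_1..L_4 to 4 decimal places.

(6.5192, 7.9057, 1.5811, 7.3824)

L_1 = √((0.0000−6.5000)² + (4.0000−3.5000)²) = 6.5192
L_2 = √((0.0000−6.5000)² + (8.0000−3.5000)²) = 7.9057
L_3 = √((8.0000−6.5000)² + (4.0000−3.5000)²) = 1.5811
L_4 = √((0.0000−6.5000)² + (0.0000−3.5000)²) = 7.3824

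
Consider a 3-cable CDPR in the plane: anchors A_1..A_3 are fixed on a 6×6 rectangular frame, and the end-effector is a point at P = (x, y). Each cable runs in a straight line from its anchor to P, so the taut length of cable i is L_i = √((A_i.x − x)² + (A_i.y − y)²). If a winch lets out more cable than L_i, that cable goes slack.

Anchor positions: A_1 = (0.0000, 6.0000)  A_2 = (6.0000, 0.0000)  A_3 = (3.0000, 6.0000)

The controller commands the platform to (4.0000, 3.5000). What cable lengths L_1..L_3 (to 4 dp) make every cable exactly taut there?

cable 1: Δx=-4.0000, Δy=2.5000; L_1 = √(Δx²+Δy²) = 4.7170
cable 2: Δx=2.0000, Δy=-3.5000; L_2 = √(Δx²+Δy²) = 4.0311
cable 3: Δx=-1.0000, Δy=2.5000; L_3 = √(Δx²+Δy²) = 2.6926

(4.7170, 4.0311, 2.6926)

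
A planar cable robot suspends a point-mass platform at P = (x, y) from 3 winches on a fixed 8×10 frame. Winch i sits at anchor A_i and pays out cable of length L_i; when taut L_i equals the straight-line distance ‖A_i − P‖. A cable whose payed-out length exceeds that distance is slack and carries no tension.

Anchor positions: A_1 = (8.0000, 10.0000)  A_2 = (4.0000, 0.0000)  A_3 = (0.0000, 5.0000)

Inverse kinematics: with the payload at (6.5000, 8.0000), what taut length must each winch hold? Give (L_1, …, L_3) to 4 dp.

(2.5000, 8.3815, 7.1589)

cable 1: Δx=1.5000, Δy=2.0000; L_1 = √(Δx²+Δy²) = 2.5000
cable 2: Δx=-2.5000, Δy=-8.0000; L_2 = √(Δx²+Δy²) = 8.3815
cable 3: Δx=-6.5000, Δy=-3.0000; L_3 = √(Δx²+Δy²) = 7.1589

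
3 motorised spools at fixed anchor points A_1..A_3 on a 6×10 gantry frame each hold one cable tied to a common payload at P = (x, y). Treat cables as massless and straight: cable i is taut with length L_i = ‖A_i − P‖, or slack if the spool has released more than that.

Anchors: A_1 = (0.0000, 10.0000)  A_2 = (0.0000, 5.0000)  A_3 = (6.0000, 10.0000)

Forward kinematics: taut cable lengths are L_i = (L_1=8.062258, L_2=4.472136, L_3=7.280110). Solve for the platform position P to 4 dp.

circle eqns → linear via eq_j − eq_1; set k_j = A_j·A_j − L_j²
k_1 = 0.0000+100.0000−65.0000 = 35.0000
0.0000·x + 10.0000·y = k_1−k_2 = 30.0000
-12.0000·x + 0.0000·y = k_1−k_3 = -48.0000
solve first two rows → x=4.0000, y=3.0000

(4.0000, 3.0000)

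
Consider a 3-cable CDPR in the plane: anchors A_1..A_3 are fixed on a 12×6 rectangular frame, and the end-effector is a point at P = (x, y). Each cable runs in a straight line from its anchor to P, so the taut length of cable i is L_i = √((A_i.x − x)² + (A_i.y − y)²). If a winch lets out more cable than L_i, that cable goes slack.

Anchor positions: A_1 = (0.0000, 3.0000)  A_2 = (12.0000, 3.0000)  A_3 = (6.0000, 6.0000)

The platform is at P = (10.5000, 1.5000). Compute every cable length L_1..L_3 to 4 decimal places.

cable 1: Δx=-10.5000, Δy=1.5000; L_1 = √(Δx²+Δy²) = 10.6066
cable 2: Δx=1.5000, Δy=1.5000; L_2 = √(Δx²+Δy²) = 2.1213
cable 3: Δx=-4.5000, Δy=4.5000; L_3 = √(Δx²+Δy²) = 6.3640

(10.6066, 2.1213, 6.3640)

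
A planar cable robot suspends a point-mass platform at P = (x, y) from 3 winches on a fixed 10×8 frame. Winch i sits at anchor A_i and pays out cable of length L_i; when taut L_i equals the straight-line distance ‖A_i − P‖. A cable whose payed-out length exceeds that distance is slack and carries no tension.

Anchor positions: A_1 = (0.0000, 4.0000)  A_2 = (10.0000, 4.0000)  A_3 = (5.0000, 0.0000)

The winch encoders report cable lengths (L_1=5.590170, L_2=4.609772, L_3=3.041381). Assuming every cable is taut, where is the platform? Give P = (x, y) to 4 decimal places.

(5.5000, 3.0000)

circle eqns → linear via eq_j − eq_1; set q_j = A_j·A_j − L_j²
q_1 = 0.0000+16.0000−31.2500 = -15.2500
-20.0000·x + 0.0000·y = q_1−q_2 = -110.0000
-10.0000·x + 8.0000·y = q_1−q_3 = -31.0000
solve first two rows → x=5.5000, y=3.0000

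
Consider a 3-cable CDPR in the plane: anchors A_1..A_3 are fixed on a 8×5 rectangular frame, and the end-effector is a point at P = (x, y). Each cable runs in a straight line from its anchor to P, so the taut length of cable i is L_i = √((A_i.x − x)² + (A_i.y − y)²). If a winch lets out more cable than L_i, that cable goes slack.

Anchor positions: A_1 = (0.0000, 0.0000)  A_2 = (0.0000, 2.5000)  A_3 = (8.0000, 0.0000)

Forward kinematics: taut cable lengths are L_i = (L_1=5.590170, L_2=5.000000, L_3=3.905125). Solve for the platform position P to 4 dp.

(5.0000, 2.5000)

each cable: (A_i−P)·(A_i−P) = L_i²; let q_i = ‖A_i‖²−L_i²
q_1 = 0.0000+0.0000−31.2500 = -31.2500
row 1: 0.0000x − 5.0000y = -12.5000  (q_2=-18.7500)
row 2: -16.0000x + 0.0000y = -80.0000  (q_3=48.7500)
Cramer on rows 1–2 → x = 5.0000, y = 2.5000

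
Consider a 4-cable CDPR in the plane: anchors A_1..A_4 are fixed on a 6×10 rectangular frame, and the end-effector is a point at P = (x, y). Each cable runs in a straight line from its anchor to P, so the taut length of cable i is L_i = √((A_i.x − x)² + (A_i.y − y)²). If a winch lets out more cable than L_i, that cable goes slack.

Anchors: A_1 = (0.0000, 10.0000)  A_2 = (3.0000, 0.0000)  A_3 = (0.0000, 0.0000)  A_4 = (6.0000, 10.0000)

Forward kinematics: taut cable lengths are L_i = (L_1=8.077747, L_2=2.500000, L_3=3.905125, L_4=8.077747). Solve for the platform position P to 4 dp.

expand ‖A_i−P‖²=L_i² and subtract eq 1 (c_i ≔ ‖A_i‖²−L_i²)
c_1 = 0.0000+100.0000−65.2500 = 34.7500
eq1−eq2 → [-6.0000  20.0000]·P = 32.0000
eq1−eq3 → [0.0000  20.0000]·P = 50.0000
eq1−eq4 → [-12.0000  0.0000]·P = -36.0000
2×2 solve → P = (3.0000, 2.5000)
check cable 4: ‖A_4−P‖² = 65.2500 ≈ L_4² = 65.2500 ✓

(3.0000, 2.5000)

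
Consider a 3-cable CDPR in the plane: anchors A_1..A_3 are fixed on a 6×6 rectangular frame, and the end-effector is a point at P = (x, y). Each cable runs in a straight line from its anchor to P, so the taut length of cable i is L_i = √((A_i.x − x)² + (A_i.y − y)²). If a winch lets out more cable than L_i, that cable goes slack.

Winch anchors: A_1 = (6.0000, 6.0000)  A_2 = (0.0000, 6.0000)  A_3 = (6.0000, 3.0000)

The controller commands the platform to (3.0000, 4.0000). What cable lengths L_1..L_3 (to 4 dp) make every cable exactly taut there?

cable 1: Δx=3.0000, Δy=2.0000; L_1 = √(Δx²+Δy²) = 3.6056
cable 2: Δx=-3.0000, Δy=2.0000; L_2 = √(Δx²+Δy²) = 3.6056
cable 3: Δx=3.0000, Δy=-1.0000; L_3 = √(Δx²+Δy²) = 3.1623

(3.6056, 3.6056, 3.1623)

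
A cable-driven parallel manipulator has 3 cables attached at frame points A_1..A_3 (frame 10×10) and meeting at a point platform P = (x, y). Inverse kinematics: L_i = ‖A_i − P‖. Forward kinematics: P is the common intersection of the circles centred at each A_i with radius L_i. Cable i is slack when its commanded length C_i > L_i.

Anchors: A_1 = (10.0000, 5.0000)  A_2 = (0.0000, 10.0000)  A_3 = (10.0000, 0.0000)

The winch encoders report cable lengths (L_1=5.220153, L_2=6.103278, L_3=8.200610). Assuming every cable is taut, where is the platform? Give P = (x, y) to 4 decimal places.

expand ‖A_i−P‖²=L_i² and subtract eq 1 (c_i ≔ ‖A_i‖²−L_i²)
c_1 = 100.0000+25.0000−27.2500 = 97.7500
eq1−eq2 → [20.0000  -10.0000]·P = 35.0000
eq1−eq3 → [0.0000  10.0000]·P = 65.0000
2×2 solve → P = (5.0000, 6.5000)

(5.0000, 6.5000)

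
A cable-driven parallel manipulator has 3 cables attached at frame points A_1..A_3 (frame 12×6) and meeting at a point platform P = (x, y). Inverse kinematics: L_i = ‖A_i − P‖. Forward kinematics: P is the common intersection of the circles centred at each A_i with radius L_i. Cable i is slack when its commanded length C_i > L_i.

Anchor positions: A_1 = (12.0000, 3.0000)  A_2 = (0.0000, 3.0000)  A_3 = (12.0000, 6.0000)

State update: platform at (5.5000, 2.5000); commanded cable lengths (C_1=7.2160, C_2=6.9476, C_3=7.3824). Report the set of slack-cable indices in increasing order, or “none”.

cable 1: √((6.5000)²+(0.5000)²)=6.5192, C_1=7.2160: slack
cable 2: √((-5.5000)²+(0.5000)²)=5.5227, C_2=6.9476: slack
cable 3: √((6.5000)²+(3.5000)²)=7.3824, C_3=7.3824: taut

1, 2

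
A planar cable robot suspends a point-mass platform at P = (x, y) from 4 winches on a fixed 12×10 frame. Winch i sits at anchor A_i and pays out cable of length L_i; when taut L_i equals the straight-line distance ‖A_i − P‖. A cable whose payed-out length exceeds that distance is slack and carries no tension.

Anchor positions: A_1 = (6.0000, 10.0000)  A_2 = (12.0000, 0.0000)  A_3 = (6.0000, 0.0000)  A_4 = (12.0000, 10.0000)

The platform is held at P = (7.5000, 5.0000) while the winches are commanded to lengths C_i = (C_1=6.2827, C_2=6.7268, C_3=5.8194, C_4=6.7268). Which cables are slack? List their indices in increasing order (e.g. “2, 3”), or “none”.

i=1: geometric 5.2202 vs commanded 6.2827 ⇒ slack
i=2: geometric 6.7268 vs commanded 6.7268 ⇒ taut
i=3: geometric 5.2202 vs commanded 5.8194 ⇒ slack
i=4: geometric 6.7268 vs commanded 6.7268 ⇒ taut

1, 3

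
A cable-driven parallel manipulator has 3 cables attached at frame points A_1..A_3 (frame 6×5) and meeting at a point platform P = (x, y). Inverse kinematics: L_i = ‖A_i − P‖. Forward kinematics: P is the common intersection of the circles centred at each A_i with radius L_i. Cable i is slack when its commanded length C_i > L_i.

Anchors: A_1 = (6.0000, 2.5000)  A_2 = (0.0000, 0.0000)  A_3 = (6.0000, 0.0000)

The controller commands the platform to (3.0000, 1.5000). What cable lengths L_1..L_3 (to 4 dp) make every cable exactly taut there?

cable 1: Δx=3.0000, Δy=1.0000; L_1 = √(Δx²+Δy²) = 3.1623
cable 2: Δx=-3.0000, Δy=-1.5000; L_2 = √(Δx²+Δy²) = 3.3541
cable 3: Δx=3.0000, Δy=-1.5000; L_3 = √(Δx²+Δy²) = 3.3541

(3.1623, 3.3541, 3.3541)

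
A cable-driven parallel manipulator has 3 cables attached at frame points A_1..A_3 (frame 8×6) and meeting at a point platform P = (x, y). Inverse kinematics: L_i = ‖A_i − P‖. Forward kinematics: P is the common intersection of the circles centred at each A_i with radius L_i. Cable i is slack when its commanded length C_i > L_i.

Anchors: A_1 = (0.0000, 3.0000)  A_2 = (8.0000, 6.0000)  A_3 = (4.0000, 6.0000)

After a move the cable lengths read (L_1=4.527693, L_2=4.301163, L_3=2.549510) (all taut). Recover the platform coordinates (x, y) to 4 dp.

circle eqns → linear via eq_j − eq_1; set c_j = A_j·A_j − L_j²
c_1 = 0.0000+9.0000−20.5000 = -11.5000
-16.0000·x − 6.0000·y = c_1−c_2 = -93.0000
-8.0000·x − 6.0000·y = c_1−c_3 = -57.0000
solve first two rows → x=4.5000, y=3.5000

(4.5000, 3.5000)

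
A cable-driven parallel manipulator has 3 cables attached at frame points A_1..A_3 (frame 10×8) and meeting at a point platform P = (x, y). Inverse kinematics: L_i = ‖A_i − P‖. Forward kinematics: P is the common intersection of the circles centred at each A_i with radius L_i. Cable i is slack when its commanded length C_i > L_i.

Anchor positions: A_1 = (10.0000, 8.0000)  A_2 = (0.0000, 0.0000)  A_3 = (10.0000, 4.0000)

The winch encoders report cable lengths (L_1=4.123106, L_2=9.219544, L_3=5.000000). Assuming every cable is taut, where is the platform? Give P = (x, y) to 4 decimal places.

(6.0000, 7.0000)

expand ‖A_i−P‖²=L_i² and subtract eq 1 (k_i ≔ ‖A_i‖²−L_i²)
k_1 = 100.0000+64.0000−17.0000 = 147.0000
eq1−eq2 → [20.0000  16.0000]·P = 232.0000
eq1−eq3 → [0.0000  8.0000]·P = 56.0000
2×2 solve → P = (6.0000, 7.0000)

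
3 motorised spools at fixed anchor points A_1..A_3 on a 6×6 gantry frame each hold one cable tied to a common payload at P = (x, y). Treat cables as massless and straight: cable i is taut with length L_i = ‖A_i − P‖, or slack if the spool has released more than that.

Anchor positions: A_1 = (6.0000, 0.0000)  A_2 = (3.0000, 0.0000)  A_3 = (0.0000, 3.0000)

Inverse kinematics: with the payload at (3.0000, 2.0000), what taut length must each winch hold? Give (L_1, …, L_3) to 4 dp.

cable 1: Δx=3.0000, Δy=-2.0000; L_1 = √(Δx²+Δy²) = 3.6056
cable 2: Δx=0.0000, Δy=-2.0000; L_2 = √(Δx²+Δy²) = 2.0000
cable 3: Δx=-3.0000, Δy=1.0000; L_3 = √(Δx²+Δy²) = 3.1623

(3.6056, 2.0000, 3.1623)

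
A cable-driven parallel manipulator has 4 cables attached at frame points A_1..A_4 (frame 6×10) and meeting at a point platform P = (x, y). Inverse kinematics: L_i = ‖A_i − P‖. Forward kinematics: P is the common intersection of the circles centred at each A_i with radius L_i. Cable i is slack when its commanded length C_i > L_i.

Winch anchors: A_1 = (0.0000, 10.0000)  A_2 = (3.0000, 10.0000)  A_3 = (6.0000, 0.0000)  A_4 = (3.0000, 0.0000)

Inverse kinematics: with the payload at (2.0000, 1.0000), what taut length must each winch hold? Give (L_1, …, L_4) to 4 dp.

L_1 = √((0.0000−2.0000)² + (10.0000−1.0000)²) = 9.2195
L_2 = √((3.0000−2.0000)² + (10.0000−1.0000)²) = 9.0554
L_3 = √((6.0000−2.0000)² + (0.0000−1.0000)²) = 4.1231
L_4 = √((3.0000−2.0000)² + (0.0000−1.0000)²) = 1.4142

(9.2195, 9.0554, 4.1231, 1.4142)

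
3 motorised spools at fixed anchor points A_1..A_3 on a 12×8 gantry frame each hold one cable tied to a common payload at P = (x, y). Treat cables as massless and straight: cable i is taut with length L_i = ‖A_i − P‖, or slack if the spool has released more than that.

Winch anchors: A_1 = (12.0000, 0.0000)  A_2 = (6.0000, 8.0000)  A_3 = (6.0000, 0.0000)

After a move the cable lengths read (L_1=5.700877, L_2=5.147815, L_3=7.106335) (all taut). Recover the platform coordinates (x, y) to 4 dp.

(10.5000, 5.5000)

expand ‖A_i−P‖²=L_i² and subtract eq 1 (c_i ≔ ‖A_i‖²−L_i²)
c_1 = 144.0000+0.0000−32.5000 = 111.5000
eq1−eq2 → [12.0000  -16.0000]·P = 38.0000
eq1−eq3 → [12.0000  0.0000]·P = 126.0000
2×2 solve → P = (10.5000, 5.5000)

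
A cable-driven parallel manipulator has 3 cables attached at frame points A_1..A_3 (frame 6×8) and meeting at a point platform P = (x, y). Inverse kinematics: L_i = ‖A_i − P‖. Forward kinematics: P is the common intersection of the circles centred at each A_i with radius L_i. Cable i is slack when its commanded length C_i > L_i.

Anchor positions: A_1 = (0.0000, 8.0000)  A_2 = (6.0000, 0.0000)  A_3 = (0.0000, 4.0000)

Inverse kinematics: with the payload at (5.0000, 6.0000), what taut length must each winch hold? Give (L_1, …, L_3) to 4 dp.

L_1: Δ = A_1−P = (-5.0000, 2.0000) → ‖Δ‖ = √29.0000 = 5.3852
L_2: Δ = A_2−P = (1.0000, -6.0000) → ‖Δ‖ = √37.0000 = 6.0828
L_3: Δ = A_3−P = (-5.0000, -2.0000) → ‖Δ‖ = √29.0000 = 5.3852

(5.3852, 6.0828, 5.3852)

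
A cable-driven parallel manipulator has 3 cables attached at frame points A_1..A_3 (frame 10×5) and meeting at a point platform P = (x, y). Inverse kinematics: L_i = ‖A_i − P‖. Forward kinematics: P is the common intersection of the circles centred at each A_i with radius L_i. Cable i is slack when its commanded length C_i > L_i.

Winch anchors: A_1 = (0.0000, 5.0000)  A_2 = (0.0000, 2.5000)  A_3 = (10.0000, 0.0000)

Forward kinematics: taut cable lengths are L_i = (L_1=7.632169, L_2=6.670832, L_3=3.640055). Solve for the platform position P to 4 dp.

(6.5000, 1.0000)

expand ‖A_i−P‖²=L_i² and subtract eq 1 (q_i ≔ ‖A_i‖²−L_i²)
q_1 = 0.0000+25.0000−58.2500 = -33.2500
eq1−eq2 → [0.0000  5.0000]·P = 5.0000
eq1−eq3 → [-20.0000  10.0000]·P = -120.0000
2×2 solve → P = (6.5000, 1.0000)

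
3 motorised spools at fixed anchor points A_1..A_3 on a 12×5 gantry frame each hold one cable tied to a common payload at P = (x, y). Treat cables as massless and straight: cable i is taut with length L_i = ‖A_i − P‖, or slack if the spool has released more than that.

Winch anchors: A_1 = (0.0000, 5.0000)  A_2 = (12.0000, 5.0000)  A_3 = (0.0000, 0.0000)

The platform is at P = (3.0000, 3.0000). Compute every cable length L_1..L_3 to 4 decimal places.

L_1 = √((0.0000−3.0000)² + (5.0000−3.0000)²) = 3.6056
L_2 = √((12.0000−3.0000)² + (5.0000−3.0000)²) = 9.2195
L_3 = √((0.0000−3.0000)² + (0.0000−3.0000)²) = 4.2426

(3.6056, 9.2195, 4.2426)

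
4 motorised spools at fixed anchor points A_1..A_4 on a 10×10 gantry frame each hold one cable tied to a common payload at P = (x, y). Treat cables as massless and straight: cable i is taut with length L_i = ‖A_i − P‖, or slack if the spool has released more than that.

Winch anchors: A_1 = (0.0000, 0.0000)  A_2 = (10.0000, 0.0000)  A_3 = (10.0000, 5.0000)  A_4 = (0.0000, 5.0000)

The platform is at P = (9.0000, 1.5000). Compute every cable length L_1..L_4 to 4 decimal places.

(9.1241, 1.8028, 3.6401, 9.6566)

L_1 = √((0.0000−9.0000)² + (0.0000−1.5000)²) = 9.1241
L_2 = √((10.0000−9.0000)² + (0.0000−1.5000)²) = 1.8028
L_3 = √((10.0000−9.0000)² + (5.0000−1.5000)²) = 3.6401
L_4 = √((0.0000−9.0000)² + (5.0000−1.5000)²) = 9.6566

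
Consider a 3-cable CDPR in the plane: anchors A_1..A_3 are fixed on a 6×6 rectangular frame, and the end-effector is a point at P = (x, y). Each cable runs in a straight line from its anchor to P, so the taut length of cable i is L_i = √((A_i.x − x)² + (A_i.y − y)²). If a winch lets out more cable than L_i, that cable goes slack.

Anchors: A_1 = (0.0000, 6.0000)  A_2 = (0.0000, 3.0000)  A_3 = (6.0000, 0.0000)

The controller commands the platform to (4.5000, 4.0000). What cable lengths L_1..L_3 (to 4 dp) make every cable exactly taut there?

L_1: Δ = A_1−P = (-4.5000, 2.0000) → ‖Δ‖ = √24.2500 = 4.9244
L_2: Δ = A_2−P = (-4.5000, -1.0000) → ‖Δ‖ = √21.2500 = 4.6098
L_3: Δ = A_3−P = (1.5000, -4.0000) → ‖Δ‖ = √18.2500 = 4.2720

(4.9244, 4.6098, 4.2720)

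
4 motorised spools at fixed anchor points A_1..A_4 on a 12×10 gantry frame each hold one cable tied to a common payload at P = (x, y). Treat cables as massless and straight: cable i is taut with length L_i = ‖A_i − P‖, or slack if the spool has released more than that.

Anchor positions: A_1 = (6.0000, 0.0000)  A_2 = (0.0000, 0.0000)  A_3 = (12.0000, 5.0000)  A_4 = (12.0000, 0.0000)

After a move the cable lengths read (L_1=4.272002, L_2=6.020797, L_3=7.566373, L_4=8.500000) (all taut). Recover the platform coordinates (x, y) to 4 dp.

(4.5000, 4.0000)

each cable: (A_i−P)·(A_i−P) = L_i²; let c_i = ‖A_i‖²−L_i²
c_1 = 36.0000+0.0000−18.2500 = 17.7500
row 1: 12.0000x + 0.0000y = 54.0000  (c_2=-36.2500)
row 2: -12.0000x − 10.0000y = -94.0000  (c_3=111.7500)
row 3: -12.0000x + 0.0000y = -54.0000  (c_4=71.7500)
Cramer on rows 1–2 → x = 4.5000, y = 4.0000
check cable 4: ‖A_4−P‖² = 72.2500 ≈ L_4² = 72.2500 ✓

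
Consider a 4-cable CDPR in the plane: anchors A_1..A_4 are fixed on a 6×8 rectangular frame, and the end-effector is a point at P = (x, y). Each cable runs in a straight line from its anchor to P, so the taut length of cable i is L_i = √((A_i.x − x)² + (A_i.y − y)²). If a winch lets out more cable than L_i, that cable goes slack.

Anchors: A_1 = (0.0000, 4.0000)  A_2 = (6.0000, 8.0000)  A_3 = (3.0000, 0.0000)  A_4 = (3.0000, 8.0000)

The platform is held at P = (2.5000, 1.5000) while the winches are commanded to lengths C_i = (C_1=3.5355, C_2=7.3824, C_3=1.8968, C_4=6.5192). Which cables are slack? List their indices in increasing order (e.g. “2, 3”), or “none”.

i=1: geometric 3.5355 vs commanded 3.5355 ⇒ taut
i=2: geometric 7.3824 vs commanded 7.3824 ⇒ taut
i=3: geometric 1.5811 vs commanded 1.8968 ⇒ slack
i=4: geometric 6.5192 vs commanded 6.5192 ⇒ taut

3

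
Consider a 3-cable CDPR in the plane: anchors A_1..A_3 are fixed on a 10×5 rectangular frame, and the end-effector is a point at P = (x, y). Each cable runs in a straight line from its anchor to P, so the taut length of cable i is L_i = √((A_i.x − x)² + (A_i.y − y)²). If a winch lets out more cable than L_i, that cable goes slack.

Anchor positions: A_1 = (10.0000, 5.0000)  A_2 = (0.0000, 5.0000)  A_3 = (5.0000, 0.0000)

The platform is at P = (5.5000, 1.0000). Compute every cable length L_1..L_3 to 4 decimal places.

cable 1: Δx=4.5000, Δy=4.0000; L_1 = √(Δx²+Δy²) = 6.0208
cable 2: Δx=-5.5000, Δy=4.0000; L_2 = √(Δx²+Δy²) = 6.8007
cable 3: Δx=-0.5000, Δy=-1.0000; L_3 = √(Δx²+Δy²) = 1.1180

(6.0208, 6.8007, 1.1180)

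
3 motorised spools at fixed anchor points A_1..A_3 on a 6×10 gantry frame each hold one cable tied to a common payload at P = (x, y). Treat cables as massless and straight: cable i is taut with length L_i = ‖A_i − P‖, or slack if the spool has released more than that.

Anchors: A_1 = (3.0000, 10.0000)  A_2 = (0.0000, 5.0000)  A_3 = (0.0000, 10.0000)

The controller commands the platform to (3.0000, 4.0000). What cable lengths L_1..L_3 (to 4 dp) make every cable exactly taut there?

(6.0000, 3.1623, 6.7082)

cable 1: Δx=0.0000, Δy=6.0000; L_1 = √(Δx²+Δy²) = 6.0000
cable 2: Δx=-3.0000, Δy=1.0000; L_2 = √(Δx²+Δy²) = 3.1623
cable 3: Δx=-3.0000, Δy=6.0000; L_3 = √(Δx²+Δy²) = 6.7082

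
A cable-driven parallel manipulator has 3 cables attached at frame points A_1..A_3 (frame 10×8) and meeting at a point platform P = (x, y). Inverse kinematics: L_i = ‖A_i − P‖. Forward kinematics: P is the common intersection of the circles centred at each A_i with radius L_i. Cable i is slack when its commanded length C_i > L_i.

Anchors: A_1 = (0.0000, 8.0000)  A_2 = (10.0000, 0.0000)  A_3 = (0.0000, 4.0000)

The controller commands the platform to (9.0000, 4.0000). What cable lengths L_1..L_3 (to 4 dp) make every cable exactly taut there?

L_1 = √((0.0000−9.0000)² + (8.0000−4.0000)²) = 9.8489
L_2 = √((10.0000−9.0000)² + (0.0000−4.0000)²) = 4.1231
L_3 = √((0.0000−9.0000)² + (4.0000−4.0000)²) = 9.0000

(9.8489, 4.1231, 9.0000)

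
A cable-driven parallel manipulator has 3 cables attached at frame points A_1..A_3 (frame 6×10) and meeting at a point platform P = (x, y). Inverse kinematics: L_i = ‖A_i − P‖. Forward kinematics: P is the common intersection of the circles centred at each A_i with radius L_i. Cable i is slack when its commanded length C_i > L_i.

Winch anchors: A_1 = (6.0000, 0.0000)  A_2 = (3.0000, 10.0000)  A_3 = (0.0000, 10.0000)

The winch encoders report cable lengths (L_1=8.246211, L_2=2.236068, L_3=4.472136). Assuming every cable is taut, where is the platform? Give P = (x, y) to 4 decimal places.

circle eqns → linear via eq_j − eq_1; set q_j = A_j·A_j − L_j²
q_1 = 36.0000+0.0000−68.0000 = -32.0000
6.0000·x − 20.0000·y = q_1−q_2 = -136.0000
12.0000·x − 20.0000·y = q_1−q_3 = -112.0000
solve first two rows → x=4.0000, y=8.0000

(4.0000, 8.0000)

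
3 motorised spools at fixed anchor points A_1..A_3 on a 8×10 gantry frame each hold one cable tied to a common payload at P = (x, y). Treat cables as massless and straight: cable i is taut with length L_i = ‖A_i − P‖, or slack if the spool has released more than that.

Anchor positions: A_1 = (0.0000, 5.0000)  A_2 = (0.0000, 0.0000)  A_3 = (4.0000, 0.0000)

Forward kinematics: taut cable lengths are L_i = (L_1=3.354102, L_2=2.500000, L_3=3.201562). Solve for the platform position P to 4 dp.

circle eqns → linear via eq_j − eq_1; set k_j = A_j·A_j − L_j²
k_1 = 0.0000+25.0000−11.2500 = 13.7500
0.0000·x + 10.0000·y = k_1−k_2 = 20.0000
-8.0000·x + 10.0000·y = k_1−k_3 = 8.0000
solve first two rows → x=1.5000, y=2.0000

(1.5000, 2.0000)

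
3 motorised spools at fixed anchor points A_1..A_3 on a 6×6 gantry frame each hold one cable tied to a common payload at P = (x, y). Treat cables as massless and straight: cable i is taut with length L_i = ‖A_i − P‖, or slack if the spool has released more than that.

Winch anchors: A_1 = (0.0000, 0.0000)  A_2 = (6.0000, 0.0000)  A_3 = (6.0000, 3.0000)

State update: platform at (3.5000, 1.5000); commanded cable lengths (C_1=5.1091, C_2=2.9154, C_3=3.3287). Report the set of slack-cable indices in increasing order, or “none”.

1, 3

i=1: geometric 3.8079 vs commanded 5.1091 ⇒ slack
i=2: geometric 2.9155 vs commanded 2.9154 ⇒ taut
i=3: geometric 2.9155 vs commanded 3.3287 ⇒ slack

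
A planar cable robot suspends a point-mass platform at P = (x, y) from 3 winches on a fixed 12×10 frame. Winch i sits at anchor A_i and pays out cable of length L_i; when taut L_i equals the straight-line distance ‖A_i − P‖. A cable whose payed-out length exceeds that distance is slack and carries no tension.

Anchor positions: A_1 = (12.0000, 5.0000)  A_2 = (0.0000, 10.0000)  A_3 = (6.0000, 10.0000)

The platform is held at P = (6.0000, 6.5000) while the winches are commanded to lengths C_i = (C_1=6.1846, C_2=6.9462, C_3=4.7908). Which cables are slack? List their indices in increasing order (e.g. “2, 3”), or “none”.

i=1: geometric 6.1847 vs commanded 6.1846 ⇒ taut
i=2: geometric 6.9462 vs commanded 6.9462 ⇒ taut
i=3: geometric 3.5000 vs commanded 4.7908 ⇒ slack

3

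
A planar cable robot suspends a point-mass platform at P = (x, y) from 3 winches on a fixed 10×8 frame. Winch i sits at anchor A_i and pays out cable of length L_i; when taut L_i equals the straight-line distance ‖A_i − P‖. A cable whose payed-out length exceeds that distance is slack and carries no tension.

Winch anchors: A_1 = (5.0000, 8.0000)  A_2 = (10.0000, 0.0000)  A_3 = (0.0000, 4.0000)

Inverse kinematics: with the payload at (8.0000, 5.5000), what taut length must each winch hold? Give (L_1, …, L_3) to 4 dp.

(3.9051, 5.8523, 8.1394)

L_1 = √((5.0000−8.0000)² + (8.0000−5.5000)²) = 3.9051
L_2 = √((10.0000−8.0000)² + (0.0000−5.5000)²) = 5.8523
L_3 = √((0.0000−8.0000)² + (4.0000−5.5000)²) = 8.1394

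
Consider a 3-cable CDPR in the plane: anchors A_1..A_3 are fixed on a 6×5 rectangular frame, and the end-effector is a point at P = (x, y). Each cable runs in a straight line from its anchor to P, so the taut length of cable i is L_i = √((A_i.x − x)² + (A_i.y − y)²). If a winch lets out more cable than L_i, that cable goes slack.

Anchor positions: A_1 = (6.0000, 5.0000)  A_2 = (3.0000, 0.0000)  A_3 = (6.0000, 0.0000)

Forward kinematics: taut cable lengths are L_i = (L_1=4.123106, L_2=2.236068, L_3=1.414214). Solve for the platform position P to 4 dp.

(5.0000, 1.0000)

expand ‖A_i−P‖²=L_i² and subtract eq 1 (c_i ≔ ‖A_i‖²−L_i²)
c_1 = 36.0000+25.0000−17.0000 = 44.0000
eq1−eq2 → [6.0000  10.0000]·P = 40.0000
eq1−eq3 → [0.0000  10.0000]·P = 10.0000
2×2 solve → P = (5.0000, 1.0000)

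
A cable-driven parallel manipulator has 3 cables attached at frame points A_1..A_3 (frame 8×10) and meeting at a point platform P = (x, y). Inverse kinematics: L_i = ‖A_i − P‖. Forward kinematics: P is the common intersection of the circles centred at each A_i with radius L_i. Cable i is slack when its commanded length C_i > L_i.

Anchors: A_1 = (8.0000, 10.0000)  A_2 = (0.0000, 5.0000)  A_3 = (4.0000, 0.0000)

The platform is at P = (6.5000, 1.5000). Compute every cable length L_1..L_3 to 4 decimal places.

L_1: Δ = A_1−P = (1.5000, 8.5000) → ‖Δ‖ = √74.5000 = 8.6313
L_2: Δ = A_2−P = (-6.5000, 3.5000) → ‖Δ‖ = √54.5000 = 7.3824
L_3: Δ = A_3−P = (-2.5000, -1.5000) → ‖Δ‖ = √8.5000 = 2.9155

(8.6313, 7.3824, 2.9155)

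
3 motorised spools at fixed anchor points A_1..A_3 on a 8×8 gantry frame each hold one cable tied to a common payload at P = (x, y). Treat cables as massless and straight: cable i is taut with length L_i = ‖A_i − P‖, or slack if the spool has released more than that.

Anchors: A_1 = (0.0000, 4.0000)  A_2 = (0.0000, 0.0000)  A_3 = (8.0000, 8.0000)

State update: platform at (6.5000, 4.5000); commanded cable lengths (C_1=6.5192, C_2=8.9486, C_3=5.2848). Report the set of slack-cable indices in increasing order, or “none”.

cable 1: L_1 = ‖A_1−P‖ = 6.5192;  C_1 = 6.5192 → taut
cable 2: L_2 = ‖A_2−P‖ = 7.9057;  C_2 = 8.9486 → slack
cable 3: L_3 = ‖A_3−P‖ = 3.8079;  C_3 = 5.2848 → slack

2, 3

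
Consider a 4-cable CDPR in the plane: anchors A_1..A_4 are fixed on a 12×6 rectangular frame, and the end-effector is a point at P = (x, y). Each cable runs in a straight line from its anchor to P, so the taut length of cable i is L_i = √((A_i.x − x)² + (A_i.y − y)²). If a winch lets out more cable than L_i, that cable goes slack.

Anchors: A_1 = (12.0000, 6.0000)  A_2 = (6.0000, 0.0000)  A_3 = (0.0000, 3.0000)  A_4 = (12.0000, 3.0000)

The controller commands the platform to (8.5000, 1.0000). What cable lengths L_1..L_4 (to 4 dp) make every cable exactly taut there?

L_1: Δ = A_1−P = (3.5000, 5.0000) → ‖Δ‖ = √37.2500 = 6.1033
L_2: Δ = A_2−P = (-2.5000, -1.0000) → ‖Δ‖ = √7.2500 = 2.6926
L_3: Δ = A_3−P = (-8.5000, 2.0000) → ‖Δ‖ = √76.2500 = 8.7321
L_4: Δ = A_4−P = (3.5000, 2.0000) → ‖Δ‖ = √16.2500 = 4.0311

(6.1033, 2.6926, 8.7321, 4.0311)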